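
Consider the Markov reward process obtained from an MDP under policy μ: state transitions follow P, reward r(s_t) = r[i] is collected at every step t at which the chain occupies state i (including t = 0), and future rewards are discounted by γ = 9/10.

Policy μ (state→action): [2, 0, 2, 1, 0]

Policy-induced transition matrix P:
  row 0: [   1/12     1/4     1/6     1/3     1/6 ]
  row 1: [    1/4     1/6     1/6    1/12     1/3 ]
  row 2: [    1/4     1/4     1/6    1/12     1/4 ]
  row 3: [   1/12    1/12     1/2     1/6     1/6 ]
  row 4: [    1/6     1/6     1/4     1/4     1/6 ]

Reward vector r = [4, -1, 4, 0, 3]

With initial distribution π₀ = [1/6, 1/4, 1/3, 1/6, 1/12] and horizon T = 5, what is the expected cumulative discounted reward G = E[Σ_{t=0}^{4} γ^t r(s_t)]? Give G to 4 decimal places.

G = 8.6343

t=0: π = [0.1667, 0.2500, 0.3333, 0.1667, 0.0833], E[r] = 2.0000, γ^t·E[r] = 2.000000, running G = 2.000000
t=1: π = [0.1875, 0.1944, 0.2292, 0.1528, 0.2361], E[r] = 2.1806, γ^t·E[r] = 1.962500, running G = 3.962500
t=2: π = [0.1736, 0.1887, 0.2373, 0.1823, 0.2182], E[r] = 2.1094, γ^t·E[r] = 1.708594, running G = 5.671094
t=3: π = [0.1725, 0.1857, 0.2456, 0.1783, 0.2179], E[r] = 2.1404, γ^t·E[r] = 1.560340, running G = 7.231434
t=4: π = [0.1734, 0.1867, 0.2443, 0.1776, 0.2181], E[r] = 2.1381, γ^t·E[r] = 1.402829, running G = 8.634263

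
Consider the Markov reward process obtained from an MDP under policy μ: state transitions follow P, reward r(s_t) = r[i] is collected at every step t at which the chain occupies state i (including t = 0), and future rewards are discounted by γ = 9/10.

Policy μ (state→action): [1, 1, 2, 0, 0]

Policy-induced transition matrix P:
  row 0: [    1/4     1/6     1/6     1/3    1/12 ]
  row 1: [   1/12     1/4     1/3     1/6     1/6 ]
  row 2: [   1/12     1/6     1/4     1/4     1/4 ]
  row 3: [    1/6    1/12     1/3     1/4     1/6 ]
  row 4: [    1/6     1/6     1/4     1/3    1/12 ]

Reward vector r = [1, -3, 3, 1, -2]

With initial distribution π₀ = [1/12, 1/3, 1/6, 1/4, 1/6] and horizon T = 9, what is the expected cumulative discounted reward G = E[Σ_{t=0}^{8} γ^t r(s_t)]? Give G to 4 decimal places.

G = 1.6387

t=0: π = [0.0833, 0.3333, 0.1667, 0.2500, 0.1667], E[r] = -0.5000, γ^t·E[r] = -0.500000, running G = -0.500000
t=1: π = [0.1319, 0.1736, 0.2917, 0.2431, 0.1597], E[r] = 0.4097, γ^t·E[r] = 0.368750, running G = -0.131250
t=2: π = [0.1389, 0.1609, 0.2737, 0.2598, 0.1667], E[r] = 0.4039, γ^t·E[r] = 0.327188, running G = 0.195938
t=3: π = [0.1420, 0.1584, 0.2735, 0.2621, 0.1640], E[r] = 0.4212, γ^t·E[r] = 0.307090, running G = 0.503027
t=4: π = [0.1425, 0.1580, 0.2732, 0.2623, 0.1640], E[r] = 0.4224, γ^t·E[r] = 0.277153, running G = 0.780181
t=5: π = [0.1426, 0.1580, 0.2732, 0.2624, 0.1639], E[r] = 0.4227, γ^t·E[r] = 0.249605, running G = 1.029786
t=6: π = [0.1426, 0.1580, 0.2731, 0.2624, 0.1639], E[r] = 0.4228, γ^t·E[r] = 0.224671, running G = 1.254457
t=7: π = [0.1426, 0.1580, 0.2731, 0.2624, 0.1639], E[r] = 0.4228, γ^t·E[r] = 0.202207, running G = 1.456664
t=8: π = [0.1426, 0.1580, 0.2731, 0.2624, 0.1639], E[r] = 0.4228, γ^t·E[r] = 0.181987, running G = 1.638651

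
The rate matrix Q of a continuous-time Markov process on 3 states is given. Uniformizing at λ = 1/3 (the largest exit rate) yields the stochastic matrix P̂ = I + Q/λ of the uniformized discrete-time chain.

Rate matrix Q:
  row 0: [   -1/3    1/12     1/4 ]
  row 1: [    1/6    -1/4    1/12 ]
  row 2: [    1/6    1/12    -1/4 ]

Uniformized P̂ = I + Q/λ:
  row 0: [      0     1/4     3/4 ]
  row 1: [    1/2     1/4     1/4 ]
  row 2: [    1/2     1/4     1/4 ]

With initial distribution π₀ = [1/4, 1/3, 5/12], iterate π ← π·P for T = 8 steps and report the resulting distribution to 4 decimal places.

t=0: π = [0.2500, 0.3333, 0.4167]
t=1: π = [0.3750, 0.2500, 0.3750]
t=2: π = [0.3125, 0.2500, 0.4375]
t=3: π = [0.3438, 0.2500, 0.4063]
t=4: π = [0.3281, 0.2500, 0.4219]
t=5: π = [0.3359, 0.2500, 0.4141]
t=6: π = [0.3320, 0.2500, 0.4180]
t=7: π = [0.3340, 0.2500, 0.4160]
t=8: π = [0.3330, 0.2500, 0.4170]

π = [0.3330, 0.2500, 0.4170]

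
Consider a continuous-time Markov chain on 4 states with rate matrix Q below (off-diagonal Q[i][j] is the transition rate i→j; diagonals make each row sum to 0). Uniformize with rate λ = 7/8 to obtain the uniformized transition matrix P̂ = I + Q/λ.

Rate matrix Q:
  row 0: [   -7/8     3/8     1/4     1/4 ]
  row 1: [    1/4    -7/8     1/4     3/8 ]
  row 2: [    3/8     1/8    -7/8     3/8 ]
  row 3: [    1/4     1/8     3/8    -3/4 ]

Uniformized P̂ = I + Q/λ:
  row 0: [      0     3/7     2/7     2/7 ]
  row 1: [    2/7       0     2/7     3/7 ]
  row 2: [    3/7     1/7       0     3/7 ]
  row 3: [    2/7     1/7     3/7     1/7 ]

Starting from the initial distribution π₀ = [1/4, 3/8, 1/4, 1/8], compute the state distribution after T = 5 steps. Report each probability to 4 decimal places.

π = [0.2515, 0.1870, 0.2552, 0.3062]

t=0: π = [0.2500, 0.3750, 0.2500, 0.1250]
t=1: π = [0.2500, 0.1607, 0.2321, 0.3571]
t=2: π = [0.2474, 0.1913, 0.2704, 0.2908]
t=3: π = [0.2536, 0.1862, 0.2500, 0.3101]
t=4: π = [0.2490, 0.1887, 0.2586, 0.3037]
t=5: π = [0.2515, 0.1870, 0.2552, 0.3062]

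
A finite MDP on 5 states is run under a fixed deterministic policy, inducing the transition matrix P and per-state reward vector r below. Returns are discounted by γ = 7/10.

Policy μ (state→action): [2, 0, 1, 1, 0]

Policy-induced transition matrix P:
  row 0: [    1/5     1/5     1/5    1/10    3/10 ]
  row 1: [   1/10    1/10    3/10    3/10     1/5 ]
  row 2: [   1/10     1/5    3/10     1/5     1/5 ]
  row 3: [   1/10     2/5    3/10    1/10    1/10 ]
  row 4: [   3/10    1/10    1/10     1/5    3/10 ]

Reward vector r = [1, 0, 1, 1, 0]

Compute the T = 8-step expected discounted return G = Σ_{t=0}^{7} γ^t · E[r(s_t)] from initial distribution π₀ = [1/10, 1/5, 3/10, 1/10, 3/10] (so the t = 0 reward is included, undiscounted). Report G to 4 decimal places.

G = 1.7609

t=0: π = [0.1000, 0.2000, 0.3000, 0.1000, 0.3000], E[r] = 0.5000, γ^t·E[r] = 0.500000, running G = 0.500000
t=1: π = [0.1700, 0.1700, 0.2300, 0.2000, 0.2300], E[r] = 0.6000, γ^t·E[r] = 0.420000, running G = 0.920000
t=2: π = [0.1630, 0.2000, 0.2370, 0.1800, 0.2200], E[r] = 0.5800, γ^t·E[r] = 0.284200, running G = 1.204200
t=3: π = [0.1603, 0.1940, 0.2397, 0.1857, 0.2203], E[r] = 0.5857, γ^t·E[r] = 0.200895, running G = 1.405095
t=4: π = [0.1601, 0.1957, 0.2399, 0.1848, 0.2195], E[r] = 0.5848, γ^t·E[r] = 0.140410, running G = 1.545506
t=5: π = [0.1599, 0.1954, 0.2401, 0.1851, 0.2195], E[r] = 0.5851, γ^t·E[r] = 0.098335, running G = 1.643840
t=6: π = [0.1599, 0.1955, 0.2401, 0.1850, 0.2194], E[r] = 0.5850, γ^t·E[r] = 0.068830, running G = 1.712670
t=7: π = [0.1599, 0.1955, 0.2401, 0.1851, 0.2194], E[r] = 0.5851, γ^t·E[r] = 0.048182, running G = 1.760852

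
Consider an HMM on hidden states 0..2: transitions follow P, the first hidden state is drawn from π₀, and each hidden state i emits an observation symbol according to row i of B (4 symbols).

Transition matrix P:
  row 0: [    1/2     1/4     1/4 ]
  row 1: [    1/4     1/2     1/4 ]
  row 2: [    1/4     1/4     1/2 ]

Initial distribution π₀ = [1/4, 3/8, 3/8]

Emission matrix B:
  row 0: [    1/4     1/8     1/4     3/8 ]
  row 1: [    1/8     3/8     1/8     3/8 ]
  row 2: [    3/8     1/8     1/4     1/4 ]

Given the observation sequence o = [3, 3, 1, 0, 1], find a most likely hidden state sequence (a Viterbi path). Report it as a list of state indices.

t=0: δ = [9.375e-02, 1.406e-01, 9.375e-02]  (obs o_0=3)
t=1: δ = [1.758e-02, 2.637e-02, 1.172e-02]  ψ = [0, 1, 2]  (obs o_1=3)
t=2: δ = [1.099e-03, 4.944e-03, 8.240e-04]  ψ = [0, 1, 1]  (obs o_2=1)
t=3: δ = [3.090e-04, 3.090e-04, 4.635e-04]  ψ = [1, 1, 1]  (obs o_3=0)
t=4: δ = [1.931e-05, 5.794e-05, 2.897e-05]  ψ = [0, 1, 2]  (obs o_4=1)
backtrack: best end state = 1; path = [1, 1, 1, 1, 1]

path = [1, 1, 1, 1, 1]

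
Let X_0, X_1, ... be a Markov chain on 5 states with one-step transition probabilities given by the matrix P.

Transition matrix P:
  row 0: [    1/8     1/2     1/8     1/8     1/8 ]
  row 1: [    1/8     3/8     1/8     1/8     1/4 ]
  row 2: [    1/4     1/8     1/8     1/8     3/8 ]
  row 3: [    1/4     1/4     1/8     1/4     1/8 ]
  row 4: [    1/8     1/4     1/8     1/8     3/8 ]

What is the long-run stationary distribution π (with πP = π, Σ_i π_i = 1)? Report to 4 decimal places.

π = [0.1585, 0.3131, 0.1250, 0.1429, 0.2605]

Balance equations π_j = Σ_i π_i·P[i][j]:
  π_0 = 1/8·π_0 + 1/8·π_1 + 1/4·π_2 + 1/4·π_3 + 1/8·π_4
  π_1 = 1/2·π_0 + 3/8·π_1 + 1/8·π_2 + 1/4·π_3 + 1/4·π_4
  π_2 = 1/8·π_0 + 1/8·π_1 + 1/8·π_2 + 1/8·π_3 + 1/8·π_4
  π_3 = 1/8·π_0 + 1/8·π_1 + 1/8·π_2 + 1/4·π_3 + 1/8·π_4
  normalize: π_0 + π_1 + π_2 + π_3 + π_4 = 1
Solving the linear system gives exactly π = [71/448, 491/1568, 1/8, 1/7, 817/3136].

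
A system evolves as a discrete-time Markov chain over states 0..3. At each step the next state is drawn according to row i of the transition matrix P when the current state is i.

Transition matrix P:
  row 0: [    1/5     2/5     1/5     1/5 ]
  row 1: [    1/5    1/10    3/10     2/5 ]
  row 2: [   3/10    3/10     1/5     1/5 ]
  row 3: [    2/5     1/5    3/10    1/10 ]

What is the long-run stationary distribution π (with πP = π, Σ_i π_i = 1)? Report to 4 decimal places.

Balance equations π_j = Σ_i π_i·P[i][j]:
  π_0 = 1/5·π_0 + 1/5·π_1 + 3/10·π_2 + 2/5·π_3
  π_1 = 2/5·π_0 + 1/10·π_1 + 3/10·π_2 + 1/5·π_3
  π_2 = 1/5·π_0 + 3/10·π_1 + 1/5·π_2 + 3/10·π_3
  normalize: π_0 + π_1 + π_2 + π_3 = 1
Solving the linear system gives exactly π = [401/1483, 376/1483, 368/1483, 338/1483].

π = [0.2704, 0.2535, 0.2481, 0.2279]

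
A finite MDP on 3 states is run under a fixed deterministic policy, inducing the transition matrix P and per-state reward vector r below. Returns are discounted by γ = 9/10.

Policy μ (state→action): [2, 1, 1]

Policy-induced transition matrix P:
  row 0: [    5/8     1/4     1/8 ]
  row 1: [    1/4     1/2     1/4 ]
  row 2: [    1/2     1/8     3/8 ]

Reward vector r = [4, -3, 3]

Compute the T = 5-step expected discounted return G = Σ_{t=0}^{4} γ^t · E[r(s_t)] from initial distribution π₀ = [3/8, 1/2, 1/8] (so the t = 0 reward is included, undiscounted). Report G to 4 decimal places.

G = 5.1400

t=0: π = [0.3750, 0.5000, 0.1250], E[r] = 0.3750, γ^t·E[r] = 0.375000, running G = 0.375000
t=1: π = [0.4219, 0.3594, 0.2188], E[r] = 1.2656, γ^t·E[r] = 1.139063, running G = 1.514063
t=2: π = [0.4629, 0.3125, 0.2246], E[r] = 1.5879, γ^t·E[r] = 1.286191, running G = 2.800254
t=3: π = [0.4797, 0.3000, 0.2202], E[r] = 1.6794, γ^t·E[r] = 1.224314, running G = 4.024568
t=4: π = [0.4850, 0.2975, 0.2176], E[r] = 1.7000, γ^t·E[r] = 1.115398, running G = 5.139966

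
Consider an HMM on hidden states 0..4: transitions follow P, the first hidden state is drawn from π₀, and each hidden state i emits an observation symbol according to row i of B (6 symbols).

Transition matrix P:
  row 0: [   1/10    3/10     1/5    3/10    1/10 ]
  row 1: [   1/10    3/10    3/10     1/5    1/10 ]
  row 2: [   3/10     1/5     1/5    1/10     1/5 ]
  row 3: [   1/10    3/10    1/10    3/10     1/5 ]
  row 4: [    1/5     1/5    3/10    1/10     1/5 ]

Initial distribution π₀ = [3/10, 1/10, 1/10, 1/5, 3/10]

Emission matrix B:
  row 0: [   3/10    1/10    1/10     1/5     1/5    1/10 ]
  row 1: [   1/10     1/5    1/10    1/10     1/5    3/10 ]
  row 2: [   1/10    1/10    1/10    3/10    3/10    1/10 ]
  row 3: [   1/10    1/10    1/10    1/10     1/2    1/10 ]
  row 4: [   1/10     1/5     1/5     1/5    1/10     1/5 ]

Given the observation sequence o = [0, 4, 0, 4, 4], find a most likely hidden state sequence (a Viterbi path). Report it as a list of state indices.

path = [0, 2, 0, 3, 3]

t=0: δ = [9.000e-02, 1.000e-02, 1.000e-02, 2.000e-02, 3.000e-02]  (obs o_0=0)
t=1: δ = [1.800e-03, 5.400e-03, 5.400e-03, 1.350e-02, 9.000e-04]  ψ = [0, 0, 0, 0, 0]  (obs o_1=4)
t=2: δ = [4.860e-04, 4.050e-04, 1.620e-04, 4.050e-04, 2.700e-04]  ψ = [2, 3, 1, 3, 3]  (obs o_2=0)
t=3: δ = [1.080e-05, 2.916e-05, 3.645e-05, 7.290e-05, 8.100e-06]  ψ = [4, 0, 1, 0, 3]  (obs o_3=4)
t=4: δ = [2.187e-06, 4.374e-06, 2.624e-06, 1.093e-05, 1.458e-06]  ψ = [2, 3, 1, 3, 3]  (obs o_4=4)
backtrack: best end state = 3; path = [0, 2, 0, 3, 3]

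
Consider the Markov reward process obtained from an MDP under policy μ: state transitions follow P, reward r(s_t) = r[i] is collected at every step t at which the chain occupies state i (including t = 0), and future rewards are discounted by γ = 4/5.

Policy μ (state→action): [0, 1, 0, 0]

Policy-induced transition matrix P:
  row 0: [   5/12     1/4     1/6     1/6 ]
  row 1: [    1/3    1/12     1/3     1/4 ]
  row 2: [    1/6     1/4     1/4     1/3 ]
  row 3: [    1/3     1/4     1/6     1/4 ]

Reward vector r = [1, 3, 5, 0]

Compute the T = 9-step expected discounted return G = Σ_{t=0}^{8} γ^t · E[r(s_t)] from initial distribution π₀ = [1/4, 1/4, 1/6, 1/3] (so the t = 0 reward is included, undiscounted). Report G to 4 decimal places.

G = 8.7180

t=0: π = [0.2500, 0.2500, 0.1667, 0.3333], E[r] = 1.8333, γ^t·E[r] = 1.833333, running G = 1.833333
t=1: π = [0.3264, 0.2083, 0.2222, 0.2431], E[r] = 2.0625, γ^t·E[r] = 1.650000, running G = 3.483333
t=2: π = [0.3235, 0.2153, 0.2199, 0.2413], E[r] = 2.0689, γ^t·E[r] = 1.324074, running G = 4.807407
t=3: π = [0.3236, 0.2141, 0.2209, 0.2414], E[r] = 2.0704, γ^t·E[r] = 1.060025, running G = 5.867432
t=4: π = [0.3235, 0.2143, 0.2208, 0.2414], E[r] = 2.0702, γ^t·E[r] = 0.847965, running G = 6.715398
t=5: π = [0.3235, 0.2143, 0.2208, 0.2414], E[r] = 2.0703, γ^t·E[r] = 0.678380, running G = 7.393778
t=6: π = [0.3235, 0.2143, 0.2208, 0.2414], E[r] = 2.0702, γ^t·E[r] = 0.542703, running G = 7.936481
t=7: π = [0.3235, 0.2143, 0.2208, 0.2414], E[r] = 2.0702, γ^t·E[r] = 0.434162, running G = 8.370643
t=8: π = [0.3235, 0.2143, 0.2208, 0.2414], E[r] = 2.0702, γ^t·E[r] = 0.347330, running G = 8.717973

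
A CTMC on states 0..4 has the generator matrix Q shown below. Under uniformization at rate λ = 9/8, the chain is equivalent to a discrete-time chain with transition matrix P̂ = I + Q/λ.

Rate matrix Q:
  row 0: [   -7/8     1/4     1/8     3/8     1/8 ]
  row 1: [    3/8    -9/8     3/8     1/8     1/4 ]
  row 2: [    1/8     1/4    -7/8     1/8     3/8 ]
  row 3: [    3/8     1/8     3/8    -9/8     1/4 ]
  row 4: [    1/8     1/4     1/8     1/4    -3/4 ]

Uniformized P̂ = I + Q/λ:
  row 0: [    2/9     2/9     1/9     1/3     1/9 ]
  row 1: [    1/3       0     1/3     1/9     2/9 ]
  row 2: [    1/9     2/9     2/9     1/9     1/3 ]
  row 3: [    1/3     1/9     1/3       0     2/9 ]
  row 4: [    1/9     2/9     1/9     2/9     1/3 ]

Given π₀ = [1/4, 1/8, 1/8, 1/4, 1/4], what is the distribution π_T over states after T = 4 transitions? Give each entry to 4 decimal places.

t=0: π = [0.2500, 0.1250, 0.1250, 0.2500, 0.2500]
t=1: π = [0.2222, 0.1667, 0.2083, 0.1667, 0.2361]
t=2: π = [0.2099, 0.1667, 0.2083, 0.1682, 0.2469]
t=3: π = [0.2088, 0.1665, 0.2087, 0.1665, 0.2495]
t=4: π = [0.2083, 0.1667, 0.2083, 0.1667, 0.2499]

π = [0.2083, 0.1667, 0.2083, 0.1667, 0.2499]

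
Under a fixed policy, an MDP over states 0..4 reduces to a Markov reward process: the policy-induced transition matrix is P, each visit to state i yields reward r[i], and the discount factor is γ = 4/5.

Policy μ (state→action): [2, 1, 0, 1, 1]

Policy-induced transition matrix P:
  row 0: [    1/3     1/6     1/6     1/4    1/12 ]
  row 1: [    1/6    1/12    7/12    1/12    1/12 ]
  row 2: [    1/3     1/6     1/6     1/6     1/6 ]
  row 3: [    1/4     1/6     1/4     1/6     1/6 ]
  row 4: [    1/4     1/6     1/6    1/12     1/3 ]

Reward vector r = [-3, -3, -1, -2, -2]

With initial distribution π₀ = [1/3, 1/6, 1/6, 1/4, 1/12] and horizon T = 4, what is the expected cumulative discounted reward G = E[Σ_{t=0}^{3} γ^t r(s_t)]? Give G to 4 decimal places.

t=0: π = [0.3333, 0.1667, 0.1667, 0.2500, 0.0833], E[r] = -2.3333, γ^t·E[r] = -2.333333, running G = -2.333333
t=1: π = [0.2778, 0.1528, 0.2569, 0.1736, 0.1389], E[r] = -2.1736, γ^t·E[r] = -1.738889, running G = -4.072222
t=2: π = [0.2818, 0.1539, 0.2448, 0.1655, 0.1539], E[r] = -2.1910, γ^t·E[r] = -1.402222, running G = -5.474444
t=3: π = [0.2811, 0.1538, 0.2446, 0.1645, 0.1560], E[r] = -2.1903, γ^t·E[r] = -1.121432, running G = -6.595877

G = -6.5959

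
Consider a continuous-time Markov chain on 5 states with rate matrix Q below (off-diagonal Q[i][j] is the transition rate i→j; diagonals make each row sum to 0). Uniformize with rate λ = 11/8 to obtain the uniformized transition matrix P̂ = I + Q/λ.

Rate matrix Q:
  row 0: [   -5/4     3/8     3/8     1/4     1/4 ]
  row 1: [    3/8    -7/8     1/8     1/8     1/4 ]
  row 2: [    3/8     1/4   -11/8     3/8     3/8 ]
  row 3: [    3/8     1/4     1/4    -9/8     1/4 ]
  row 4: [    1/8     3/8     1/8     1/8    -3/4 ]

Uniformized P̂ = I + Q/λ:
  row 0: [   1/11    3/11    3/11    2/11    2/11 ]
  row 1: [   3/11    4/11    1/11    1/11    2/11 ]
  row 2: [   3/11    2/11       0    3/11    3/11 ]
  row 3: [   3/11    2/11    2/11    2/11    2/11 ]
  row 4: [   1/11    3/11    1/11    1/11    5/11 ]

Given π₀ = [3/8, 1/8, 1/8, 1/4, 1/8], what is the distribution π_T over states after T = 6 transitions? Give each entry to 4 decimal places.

π = [0.1899, 0.2728, 0.1270, 0.1444, 0.2659]

t=0: π = [0.3750, 0.1250, 0.1250, 0.2500, 0.1250]
t=1: π = [0.1818, 0.2500, 0.1705, 0.1705, 0.2273]
t=2: π = [0.1983, 0.2645, 0.1240, 0.1539, 0.2593]
t=3: π = [0.1895, 0.2715, 0.1297, 0.1455, 0.2638]
t=4: π = [0.1903, 0.2724, 0.1268, 0.1449, 0.2656]
t=5: π = [0.1898, 0.2728, 0.1272, 0.1444, 0.2658]
t=6: π = [0.1899, 0.2728, 0.1270, 0.1444, 0.2659]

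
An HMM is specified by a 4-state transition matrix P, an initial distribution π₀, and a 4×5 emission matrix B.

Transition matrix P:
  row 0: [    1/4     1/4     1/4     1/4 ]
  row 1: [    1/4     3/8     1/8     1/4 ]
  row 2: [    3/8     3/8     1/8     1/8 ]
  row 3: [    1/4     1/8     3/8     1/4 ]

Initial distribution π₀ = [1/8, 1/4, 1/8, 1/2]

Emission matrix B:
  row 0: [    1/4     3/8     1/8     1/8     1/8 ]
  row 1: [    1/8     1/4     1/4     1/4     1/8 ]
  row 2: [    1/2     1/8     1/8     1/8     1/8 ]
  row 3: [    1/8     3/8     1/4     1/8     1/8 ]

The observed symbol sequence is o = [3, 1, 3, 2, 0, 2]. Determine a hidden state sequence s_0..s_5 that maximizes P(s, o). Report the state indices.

path = [1, 1, 1, 3, 2, 1]

t=0: δ = [1.562e-02, 6.250e-02, 1.562e-02, 6.250e-02]  (obs o_0=3)
t=1: δ = [5.859e-03, 5.859e-03, 2.930e-03, 5.859e-03]  ψ = [1, 1, 3, 1]  (obs o_1=1)
t=2: δ = [1.831e-04, 5.493e-04, 2.747e-04, 1.831e-04]  ψ = [0, 1, 3, 0]  (obs o_2=3)
t=3: δ = [1.717e-05, 5.150e-05, 8.583e-06, 3.433e-05]  ψ = [1, 1, 1, 1]  (obs o_3=2)
t=4: δ = [3.219e-06, 2.414e-06, 6.437e-06, 1.609e-06]  ψ = [1, 1, 3, 1]  (obs o_4=0)
t=5: δ = [3.017e-07, 6.035e-07, 1.006e-07, 2.012e-07]  ψ = [2, 2, 0, 0]  (obs o_5=2)
backtrack: best end state = 1; path = [1, 1, 1, 3, 2, 1]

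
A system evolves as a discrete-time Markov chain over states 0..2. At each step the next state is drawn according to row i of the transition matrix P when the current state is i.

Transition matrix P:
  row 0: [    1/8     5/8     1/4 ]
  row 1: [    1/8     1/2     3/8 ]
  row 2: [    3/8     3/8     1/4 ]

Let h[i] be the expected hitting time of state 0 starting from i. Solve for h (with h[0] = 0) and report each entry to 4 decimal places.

First-step conditioning: h[0] = 0; for i ≠ 0, h[i] = 1 + Σ_k P[i][k]·h[k].
  h[1] = 1 + 1/2·h[1] + 3/8·h[2]
  h[2] = 1 + 3/8·h[1] + 1/4·h[2]
Solving the 2×2 linear system over states ≠ 0 gives exactly h = [0, 24/5, 56/15] (h[0] = 0 is the target).

h = [0.0000, 4.8000, 3.7333]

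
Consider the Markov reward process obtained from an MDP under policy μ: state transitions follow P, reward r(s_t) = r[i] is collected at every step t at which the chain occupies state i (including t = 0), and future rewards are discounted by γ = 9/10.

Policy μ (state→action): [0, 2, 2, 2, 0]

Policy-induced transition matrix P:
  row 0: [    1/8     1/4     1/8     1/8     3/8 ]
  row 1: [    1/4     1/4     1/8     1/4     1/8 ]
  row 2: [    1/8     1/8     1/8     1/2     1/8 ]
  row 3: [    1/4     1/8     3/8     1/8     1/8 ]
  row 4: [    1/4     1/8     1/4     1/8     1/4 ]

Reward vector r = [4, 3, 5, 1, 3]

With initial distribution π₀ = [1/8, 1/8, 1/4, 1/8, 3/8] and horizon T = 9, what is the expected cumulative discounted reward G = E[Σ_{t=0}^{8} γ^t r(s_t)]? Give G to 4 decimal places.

t=0: π = [0.1250, 0.1250, 0.2500, 0.1250, 0.3750], E[r] = 3.3750, γ^t·E[r] = 3.375000, running G = 3.375000
t=1: π = [0.2031, 0.1563, 0.2031, 0.2344, 0.2031], E[r] = 3.1406, γ^t·E[r] = 2.826563, running G = 6.201563
t=2: π = [0.1992, 0.1699, 0.2090, 0.2207, 0.2012], E[r] = 3.1758, γ^t·E[r] = 2.572383, running G = 8.773945
t=3: π = [0.1990, 0.1711, 0.2053, 0.2246, 0.2000], E[r] = 3.1604, γ^t·E[r] = 2.303932, running G = 11.077877
t=4: π = [0.1995, 0.1713, 0.2061, 0.2234, 0.1997], E[r] = 3.1650, γ^t·E[r] = 2.076542, running G = 13.154419
t=5: π = [0.1993, 0.1713, 0.2058, 0.2237, 0.1998], E[r] = 3.1635, γ^t·E[r] = 1.868016, running G = 15.022435
t=6: π = [0.1994, 0.1713, 0.2059, 0.2236, 0.1998], E[r] = 3.1640, γ^t·E[r] = 1.681468, running G = 16.703904
t=7: π = [0.1993, 0.1713, 0.2059, 0.2236, 0.1998], E[r] = 3.1638, γ^t·E[r] = 1.513249, running G = 18.217153
t=8: π = [0.1993, 0.1713, 0.2059, 0.2236, 0.1998], E[r] = 3.1639, γ^t·E[r] = 1.361945, running G = 19.579099

G = 19.5791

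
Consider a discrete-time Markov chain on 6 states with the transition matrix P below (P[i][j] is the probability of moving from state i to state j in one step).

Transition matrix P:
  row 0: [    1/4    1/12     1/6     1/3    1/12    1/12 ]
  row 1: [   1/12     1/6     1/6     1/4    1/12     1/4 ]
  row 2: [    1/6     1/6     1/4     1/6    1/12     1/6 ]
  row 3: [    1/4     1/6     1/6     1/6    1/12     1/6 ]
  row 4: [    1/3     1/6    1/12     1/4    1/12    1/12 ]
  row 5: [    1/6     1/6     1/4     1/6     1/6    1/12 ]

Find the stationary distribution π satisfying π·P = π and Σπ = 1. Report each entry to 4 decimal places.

π = [0.2057, 0.1495, 0.1861, 0.2213, 0.0952, 0.1422]

Balance equations π_j = Σ_i π_i·P[i][j]:
  π_0 = 1/4·π_0 + 1/12·π_1 + 1/6·π_2 + 1/4·π_3 + 1/3·π_4 + 1/6·π_5
  π_1 = 1/12·π_0 + 1/6·π_1 + 1/6·π_2 + 1/6·π_3 + 1/6·π_4 + 1/6·π_5
  π_2 = 1/6·π_0 + 1/6·π_1 + 1/4·π_2 + 1/6·π_3 + 1/12·π_4 + 1/4·π_5
  π_3 = 1/3·π_0 + 1/4·π_1 + 1/6·π_2 + 1/6·π_3 + 1/4·π_4 + 1/6·π_5
  π_4 = 1/12·π_0 + 1/12·π_1 + 1/12·π_2 + 1/12·π_3 + 1/12·π_4 + 1/6·π_5
  normalize: π_0 + π_1 + π_2 + π_3 + π_4 + π_5 = 1
Solving the linear system gives exactly π = [25040/121759, 36413/243518, 45317/243518, 53899/243518, 23179/243518, 17315/121759].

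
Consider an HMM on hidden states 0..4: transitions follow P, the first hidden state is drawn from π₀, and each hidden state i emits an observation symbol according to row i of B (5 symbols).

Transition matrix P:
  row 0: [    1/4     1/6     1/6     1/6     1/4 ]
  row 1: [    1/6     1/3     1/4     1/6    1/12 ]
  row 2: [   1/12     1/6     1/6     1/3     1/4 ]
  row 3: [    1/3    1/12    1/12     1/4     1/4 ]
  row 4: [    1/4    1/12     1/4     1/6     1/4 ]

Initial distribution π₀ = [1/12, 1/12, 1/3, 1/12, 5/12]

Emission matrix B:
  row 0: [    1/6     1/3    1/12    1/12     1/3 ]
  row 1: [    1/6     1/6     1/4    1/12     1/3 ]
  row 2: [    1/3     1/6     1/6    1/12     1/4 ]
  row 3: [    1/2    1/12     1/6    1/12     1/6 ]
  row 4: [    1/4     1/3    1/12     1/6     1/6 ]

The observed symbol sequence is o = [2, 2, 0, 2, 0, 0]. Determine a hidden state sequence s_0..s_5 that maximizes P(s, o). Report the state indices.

path = [2, 3, 3, 3, 3, 3]

t=0: δ = [6.944e-03, 2.083e-02, 5.556e-02, 1.389e-02, 3.472e-02]  (obs o_0=2)
t=1: δ = [7.234e-04, 2.315e-03, 1.543e-03, 3.086e-03, 1.157e-03]  ψ = [4, 2, 2, 2, 2]  (obs o_1=2)
t=2: δ = [1.715e-04, 1.286e-04, 1.929e-04, 3.858e-04, 1.929e-04]  ψ = [3, 1, 1, 3, 3]  (obs o_2=0)
t=3: δ = [1.072e-05, 1.072e-05, 8.038e-06, 1.608e-05, 8.038e-06]  ψ = [3, 1, 4, 3, 3]  (obs o_3=2)
t=4: δ = [8.931e-07, 5.954e-07, 8.931e-07, 2.009e-06, 1.005e-06]  ψ = [3, 1, 1, 3, 3]  (obs o_4=0)
t=5: δ = [1.116e-07, 3.308e-08, 8.372e-08, 2.512e-07, 1.256e-07]  ψ = [3, 1, 4, 3, 3]  (obs o_5=0)
backtrack: best end state = 3; path = [2, 3, 3, 3, 3, 3]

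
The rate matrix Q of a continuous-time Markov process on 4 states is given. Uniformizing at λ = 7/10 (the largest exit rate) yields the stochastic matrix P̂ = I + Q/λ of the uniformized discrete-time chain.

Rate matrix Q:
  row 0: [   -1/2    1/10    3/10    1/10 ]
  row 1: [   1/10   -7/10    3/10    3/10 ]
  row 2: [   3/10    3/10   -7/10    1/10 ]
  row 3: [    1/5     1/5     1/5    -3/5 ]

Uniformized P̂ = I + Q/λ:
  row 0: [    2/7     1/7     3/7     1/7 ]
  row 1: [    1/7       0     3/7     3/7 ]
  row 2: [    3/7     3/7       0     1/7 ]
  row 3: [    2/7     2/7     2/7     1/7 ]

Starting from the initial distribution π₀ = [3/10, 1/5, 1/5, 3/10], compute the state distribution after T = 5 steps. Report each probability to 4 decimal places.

π = [0.2936, 0.2197, 0.2803, 0.2064]

t=0: π = [0.3000, 0.2000, 0.2000, 0.3000]
t=1: π = [0.2857, 0.2143, 0.3000, 0.2000]
t=2: π = [0.2980, 0.2265, 0.2714, 0.2041]
t=3: π = [0.2921, 0.2172, 0.2831, 0.2076]
t=4: π = [0.2951, 0.2224, 0.2776, 0.2049]
t=5: π = [0.2936, 0.2197, 0.2803, 0.2064]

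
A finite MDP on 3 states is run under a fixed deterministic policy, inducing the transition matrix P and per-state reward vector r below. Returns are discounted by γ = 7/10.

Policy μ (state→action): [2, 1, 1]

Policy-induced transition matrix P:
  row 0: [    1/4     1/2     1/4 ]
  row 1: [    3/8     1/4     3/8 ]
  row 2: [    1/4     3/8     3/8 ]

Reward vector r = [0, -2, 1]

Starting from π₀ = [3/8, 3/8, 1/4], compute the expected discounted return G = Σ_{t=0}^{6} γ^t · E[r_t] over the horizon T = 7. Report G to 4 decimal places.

G = -1.3305

t=0: π = [0.3750, 0.3750, 0.2500], E[r] = -0.5000, γ^t·E[r] = -0.500000, running G = -0.500000
t=1: π = [0.2969, 0.3750, 0.3281], E[r] = -0.4219, γ^t·E[r] = -0.295313, running G = -0.795313
t=2: π = [0.2969, 0.3652, 0.3379], E[r] = -0.3926, γ^t·E[r] = -0.192363, running G = -0.987676
t=3: π = [0.2957, 0.3665, 0.3379], E[r] = -0.3950, γ^t·E[r] = -0.135492, running G = -1.123167
t=4: π = [0.2958, 0.3661, 0.3380], E[r] = -0.3943, γ^t·E[r] = -0.094661, running G = -1.217828
t=5: π = [0.2958, 0.3662, 0.3380], E[r] = -0.3944, γ^t·E[r] = -0.066285, running G = -1.284114
t=6: π = [0.2958, 0.3662, 0.3380], E[r] = -0.3944, γ^t·E[r] = -0.046396, running G = -1.330510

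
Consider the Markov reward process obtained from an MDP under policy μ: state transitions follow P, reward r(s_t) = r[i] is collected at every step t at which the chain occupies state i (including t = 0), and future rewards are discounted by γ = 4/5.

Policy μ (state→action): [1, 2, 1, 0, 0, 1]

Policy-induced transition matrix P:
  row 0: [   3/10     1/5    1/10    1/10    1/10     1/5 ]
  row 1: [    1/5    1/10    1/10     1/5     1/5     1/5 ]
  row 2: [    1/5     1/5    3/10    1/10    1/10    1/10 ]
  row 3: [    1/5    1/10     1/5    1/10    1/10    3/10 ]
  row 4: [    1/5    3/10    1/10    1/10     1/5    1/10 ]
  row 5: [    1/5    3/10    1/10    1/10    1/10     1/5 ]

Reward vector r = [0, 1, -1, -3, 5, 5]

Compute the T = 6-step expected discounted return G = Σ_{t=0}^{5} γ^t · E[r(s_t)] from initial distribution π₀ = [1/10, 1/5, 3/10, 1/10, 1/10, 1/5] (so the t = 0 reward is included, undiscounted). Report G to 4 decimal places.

G = 4.4553

t=0: π = [0.1000, 0.2000, 0.3000, 0.1000, 0.1000, 0.2000], E[r] = 1.1000, γ^t·E[r] = 1.100000, running G = 1.100000
t=1: π = [0.2100, 0.2000, 0.1700, 0.1200, 0.1300, 0.1700], E[r] = 1.1700, γ^t·E[r] = 0.936000, running G = 2.036000
t=2: π = [0.2210, 0.1980, 0.1460, 0.1200, 0.1330, 0.1820], E[r] = 1.2670, γ^t·E[r] = 0.810880, running G = 2.846880
t=3: π = [0.2221, 0.1997, 0.1412, 0.1198, 0.1331, 0.1841], E[r] = 1.2851, γ^t·E[r] = 0.657971, running G = 3.504851
t=4: π = [0.2222, 0.1998, 0.1402, 0.1200, 0.1333, 0.1846], E[r] = 1.2888, γ^t·E[r] = 0.527888, running G = 4.032740
t=5: π = [0.2222, 0.1998, 0.1400, 0.1200, 0.1333, 0.1846], E[r] = 1.2896, γ^t·E[r] = 0.422575, running G = 4.455315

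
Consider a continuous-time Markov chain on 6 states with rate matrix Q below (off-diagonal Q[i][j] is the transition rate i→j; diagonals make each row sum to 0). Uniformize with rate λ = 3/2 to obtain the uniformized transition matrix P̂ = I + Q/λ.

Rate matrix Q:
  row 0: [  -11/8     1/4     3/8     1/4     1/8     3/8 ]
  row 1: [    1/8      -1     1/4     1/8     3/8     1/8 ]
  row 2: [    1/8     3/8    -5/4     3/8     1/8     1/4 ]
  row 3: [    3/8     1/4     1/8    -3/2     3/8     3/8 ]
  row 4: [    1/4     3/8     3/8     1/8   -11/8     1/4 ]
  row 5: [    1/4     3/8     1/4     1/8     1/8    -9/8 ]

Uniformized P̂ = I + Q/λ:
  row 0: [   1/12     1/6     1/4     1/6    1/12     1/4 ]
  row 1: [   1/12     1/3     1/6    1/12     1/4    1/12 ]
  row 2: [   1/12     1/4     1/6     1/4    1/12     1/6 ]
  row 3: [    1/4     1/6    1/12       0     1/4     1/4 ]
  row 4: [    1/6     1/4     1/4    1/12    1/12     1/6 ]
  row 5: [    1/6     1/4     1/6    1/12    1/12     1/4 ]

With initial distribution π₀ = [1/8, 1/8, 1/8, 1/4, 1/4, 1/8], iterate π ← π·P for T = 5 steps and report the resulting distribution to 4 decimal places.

t=0: π = [0.1250, 0.1250, 0.1250, 0.2500, 0.2500, 0.1250]
t=1: π = [0.1563, 0.2292, 0.1771, 0.0938, 0.1458, 0.1979]
t=2: π = [0.1276, 0.2483, 0.1840, 0.1181, 0.1372, 0.1849]
t=3: π = [0.1298, 0.2502, 0.1789, 0.1148, 0.1444, 0.1819]
t=4: π = [0.1297, 0.2505, 0.1800, 0.1144, 0.1442, 0.1814]
t=5: π = [0.1295, 0.2505, 0.1800, 0.1146, 0.1441, 0.1812]

π = [0.1295, 0.2505, 0.1800, 0.1146, 0.1441, 0.1812]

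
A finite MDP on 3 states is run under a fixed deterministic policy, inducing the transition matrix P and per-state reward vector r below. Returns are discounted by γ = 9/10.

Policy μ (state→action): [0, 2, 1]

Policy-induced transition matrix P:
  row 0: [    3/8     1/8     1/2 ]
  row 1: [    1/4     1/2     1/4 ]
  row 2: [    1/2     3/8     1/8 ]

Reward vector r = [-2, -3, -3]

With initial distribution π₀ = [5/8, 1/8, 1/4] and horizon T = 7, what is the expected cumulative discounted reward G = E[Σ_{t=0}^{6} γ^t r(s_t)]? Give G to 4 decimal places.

t=0: π = [0.6250, 0.1250, 0.2500], E[r] = -2.3750, γ^t·E[r] = -2.375000, running G = -2.375000
t=1: π = [0.3906, 0.2344, 0.3750], E[r] = -2.6094, γ^t·E[r] = -2.348438, running G = -4.723438
t=2: π = [0.3926, 0.3066, 0.3008], E[r] = -2.6074, γ^t·E[r] = -2.112012, running G = -6.835449
t=3: π = [0.3743, 0.3152, 0.3105], E[r] = -2.6257, γ^t·E[r] = -1.914159, running G = -8.749608
t=4: π = [0.3744, 0.3208, 0.3047], E[r] = -2.6256, γ^t·E[r] = -1.722643, running G = -10.472251
t=5: π = [0.3730, 0.3215, 0.3055], E[r] = -2.6270, γ^t·E[r] = -1.551223, running G = -12.023474
t=6: π = [0.3730, 0.3219, 0.3051], E[r] = -2.6270, γ^t·E[r] = -1.396095, running G = -13.419569

G = -13.4196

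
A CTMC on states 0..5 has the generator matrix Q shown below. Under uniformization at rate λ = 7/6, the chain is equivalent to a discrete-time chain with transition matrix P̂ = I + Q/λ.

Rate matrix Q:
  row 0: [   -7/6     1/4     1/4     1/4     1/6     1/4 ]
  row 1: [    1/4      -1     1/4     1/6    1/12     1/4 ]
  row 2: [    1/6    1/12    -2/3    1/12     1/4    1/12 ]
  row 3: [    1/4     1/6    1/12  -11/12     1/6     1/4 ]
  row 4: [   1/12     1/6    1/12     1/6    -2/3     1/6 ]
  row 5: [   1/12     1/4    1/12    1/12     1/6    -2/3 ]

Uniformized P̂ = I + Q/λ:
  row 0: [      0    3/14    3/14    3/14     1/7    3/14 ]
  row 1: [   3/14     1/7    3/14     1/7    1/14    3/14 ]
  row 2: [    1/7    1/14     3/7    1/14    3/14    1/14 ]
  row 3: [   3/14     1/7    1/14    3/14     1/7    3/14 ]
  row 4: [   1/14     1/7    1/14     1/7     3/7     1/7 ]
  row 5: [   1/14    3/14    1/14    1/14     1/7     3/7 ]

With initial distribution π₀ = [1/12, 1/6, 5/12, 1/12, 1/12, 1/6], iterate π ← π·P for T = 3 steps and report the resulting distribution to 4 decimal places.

π = [0.1169, 0.1514, 0.1804, 0.1314, 0.2051, 0.2148]

t=0: π = [0.0833, 0.1667, 0.4167, 0.0833, 0.0833, 0.1667]
t=1: π = [0.1310, 0.1310, 0.2560, 0.1131, 0.1845, 0.1845]
t=2: π = [0.1152, 0.1471, 0.2003, 0.1288, 0.2045, 0.2041]
t=3: π = [0.1169, 0.1514, 0.1804, 0.1314, 0.2051, 0.2148]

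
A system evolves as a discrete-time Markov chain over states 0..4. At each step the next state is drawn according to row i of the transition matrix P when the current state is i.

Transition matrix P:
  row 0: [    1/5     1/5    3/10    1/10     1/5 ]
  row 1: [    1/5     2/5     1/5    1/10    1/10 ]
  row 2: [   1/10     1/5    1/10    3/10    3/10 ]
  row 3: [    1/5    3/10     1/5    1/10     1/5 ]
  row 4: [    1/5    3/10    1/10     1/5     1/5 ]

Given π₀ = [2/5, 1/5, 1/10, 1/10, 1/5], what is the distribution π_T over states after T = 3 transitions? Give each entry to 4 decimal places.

π = [0.1821, 0.2929, 0.1806, 0.1552, 0.1892]

t=0: π = [0.4000, 0.2000, 0.1000, 0.1000, 0.2000]
t=1: π = [0.1900, 0.2700, 0.2100, 0.1400, 0.1900]
t=2: π = [0.1790, 0.2870, 0.1790, 0.1610, 0.1940]
t=3: π = [0.1821, 0.2929, 0.1806, 0.1552, 0.1892]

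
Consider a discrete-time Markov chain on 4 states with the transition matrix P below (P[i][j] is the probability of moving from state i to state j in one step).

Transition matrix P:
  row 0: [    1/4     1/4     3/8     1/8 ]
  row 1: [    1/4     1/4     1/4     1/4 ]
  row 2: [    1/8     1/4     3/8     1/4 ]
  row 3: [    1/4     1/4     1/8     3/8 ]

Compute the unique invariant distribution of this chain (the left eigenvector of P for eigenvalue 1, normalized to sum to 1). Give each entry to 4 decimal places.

π = [0.2150, 0.2500, 0.2800, 0.2550]

Balance equations π_j = Σ_i π_i·P[i][j]:
  π_0 = 1/4·π_0 + 1/4·π_1 + 1/8·π_2 + 1/4·π_3
  π_1 = 1/4·π_0 + 1/4·π_1 + 1/4·π_2 + 1/4·π_3
  π_2 = 3/8·π_0 + 1/4·π_1 + 3/8·π_2 + 1/8·π_3
  normalize: π_0 + π_1 + π_2 + π_3 = 1
Solving the linear system gives exactly π = [43/200, 1/4, 7/25, 51/200].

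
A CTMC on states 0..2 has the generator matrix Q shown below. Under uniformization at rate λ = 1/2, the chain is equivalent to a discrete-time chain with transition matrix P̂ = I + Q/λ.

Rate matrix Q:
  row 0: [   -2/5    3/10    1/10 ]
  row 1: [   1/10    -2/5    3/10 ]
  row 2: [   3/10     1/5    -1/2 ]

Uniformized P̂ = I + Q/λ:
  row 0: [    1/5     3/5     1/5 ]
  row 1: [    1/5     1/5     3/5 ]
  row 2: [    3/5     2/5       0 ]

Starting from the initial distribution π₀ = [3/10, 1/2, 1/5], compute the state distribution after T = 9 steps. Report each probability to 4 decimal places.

t=0: π = [0.3000, 0.5000, 0.2000]
t=1: π = [0.2800, 0.3600, 0.3600]
t=2: π = [0.3440, 0.3840, 0.2720]
t=3: π = [0.3088, 0.3920, 0.2992]
t=4: π = [0.3197, 0.3834, 0.2970]
t=5: π = [0.3188, 0.3873, 0.2940]
t=6: π = [0.3176, 0.3863, 0.2961]
t=7: π = [0.3184, 0.3863, 0.2953]
t=8: π = [0.3181, 0.3864, 0.2954]
t=9: π = [0.3182, 0.3863, 0.2955]

π = [0.3182, 0.3863, 0.2955]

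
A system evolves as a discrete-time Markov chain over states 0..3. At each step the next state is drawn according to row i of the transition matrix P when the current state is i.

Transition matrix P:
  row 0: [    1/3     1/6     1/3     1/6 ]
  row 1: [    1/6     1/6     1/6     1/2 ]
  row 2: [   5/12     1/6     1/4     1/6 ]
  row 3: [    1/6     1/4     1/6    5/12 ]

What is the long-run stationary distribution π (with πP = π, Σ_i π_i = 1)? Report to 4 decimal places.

Balance equations π_j = Σ_i π_i·P[i][j]:
  π_0 = 1/3·π_0 + 1/6·π_1 + 5/12·π_2 + 1/6·π_3
  π_1 = 1/6·π_0 + 1/6·π_1 + 1/6·π_2 + 1/4·π_3
  π_2 = 1/3·π_0 + 1/6·π_1 + 1/4·π_2 + 1/6·π_3
  normalize: π_0 + π_1 + π_2 + π_3 = 1
Solving the linear system gives exactly π = [7/26, 5/26, 3/13, 4/13].

π = [0.2692, 0.1923, 0.2308, 0.3077]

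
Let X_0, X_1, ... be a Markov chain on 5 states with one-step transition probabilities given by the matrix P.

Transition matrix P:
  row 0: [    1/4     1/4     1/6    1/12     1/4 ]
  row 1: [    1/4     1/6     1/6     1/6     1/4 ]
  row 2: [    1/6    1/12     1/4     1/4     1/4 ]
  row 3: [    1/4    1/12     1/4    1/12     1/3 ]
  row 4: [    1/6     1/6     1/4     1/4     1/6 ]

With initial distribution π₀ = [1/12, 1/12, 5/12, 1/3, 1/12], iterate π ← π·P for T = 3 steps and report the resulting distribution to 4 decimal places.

π = [0.2112, 0.1506, 0.2202, 0.1734, 0.2446]

t=0: π = [0.0833, 0.0833, 0.4167, 0.3333, 0.0833]
t=1: π = [0.2083, 0.1111, 0.2361, 0.1736, 0.2708]
t=2: π = [0.2078, 0.1499, 0.2234, 0.1771, 0.2419]
t=3: π = [0.2112, 0.1506, 0.2202, 0.1734, 0.2446]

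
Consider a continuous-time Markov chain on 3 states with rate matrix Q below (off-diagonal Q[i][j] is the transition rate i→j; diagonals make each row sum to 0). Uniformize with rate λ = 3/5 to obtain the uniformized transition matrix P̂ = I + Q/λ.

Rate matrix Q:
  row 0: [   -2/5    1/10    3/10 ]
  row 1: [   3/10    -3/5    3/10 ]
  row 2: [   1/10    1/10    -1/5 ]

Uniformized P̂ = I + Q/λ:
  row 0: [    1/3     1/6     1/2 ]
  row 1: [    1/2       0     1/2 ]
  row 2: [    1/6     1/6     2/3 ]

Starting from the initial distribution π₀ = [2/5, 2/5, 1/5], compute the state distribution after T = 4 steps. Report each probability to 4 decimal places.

π = [0.2573, 0.1431, 0.5997]

t=0: π = [0.4000, 0.4000, 0.2000]
t=1: π = [0.3667, 0.1000, 0.5333]
t=2: π = [0.2611, 0.1500, 0.5889]
t=3: π = [0.2602, 0.1417, 0.5981]
t=4: π = [0.2573, 0.1431, 0.5997]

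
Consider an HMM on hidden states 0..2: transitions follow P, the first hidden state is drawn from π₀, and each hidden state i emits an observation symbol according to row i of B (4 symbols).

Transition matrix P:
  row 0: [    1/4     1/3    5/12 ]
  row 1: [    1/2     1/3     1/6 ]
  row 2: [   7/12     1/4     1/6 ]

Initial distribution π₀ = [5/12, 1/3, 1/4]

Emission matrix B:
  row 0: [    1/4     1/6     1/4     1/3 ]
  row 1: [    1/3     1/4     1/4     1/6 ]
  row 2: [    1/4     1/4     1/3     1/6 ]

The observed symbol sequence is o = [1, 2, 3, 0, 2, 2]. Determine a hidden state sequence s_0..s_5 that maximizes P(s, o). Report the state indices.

t=0: δ = [6.944e-02, 8.333e-02, 6.250e-02]  (obs o_0=1)
t=1: δ = [1.042e-02, 6.944e-03, 9.645e-03]  ψ = [1, 1, 0]  (obs o_1=2)
t=2: δ = [1.875e-03, 5.787e-04, 7.234e-04]  ψ = [2, 0, 0]  (obs o_2=3)
t=3: δ = [1.172e-04, 2.084e-04, 1.954e-04]  ψ = [0, 0, 0]  (obs o_3=0)
t=4: δ = [2.849e-05, 1.737e-05, 1.628e-05]  ψ = [2, 1, 0]  (obs o_4=2)
t=5: δ = [2.374e-06, 2.374e-06, 3.957e-06]  ψ = [2, 0, 0]  (obs o_5=2)
backtrack: best end state = 2; path = [0, 2, 0, 2, 0, 2]

path = [0, 2, 0, 2, 0, 2]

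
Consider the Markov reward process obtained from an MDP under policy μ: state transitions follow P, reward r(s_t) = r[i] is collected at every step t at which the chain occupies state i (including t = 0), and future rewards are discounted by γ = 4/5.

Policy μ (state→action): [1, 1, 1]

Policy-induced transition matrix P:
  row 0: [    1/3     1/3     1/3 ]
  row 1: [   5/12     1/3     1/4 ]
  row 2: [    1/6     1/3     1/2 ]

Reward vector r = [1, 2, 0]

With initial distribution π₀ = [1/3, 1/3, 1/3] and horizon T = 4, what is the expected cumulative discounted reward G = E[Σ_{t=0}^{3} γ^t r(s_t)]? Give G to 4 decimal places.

G = 2.8920

t=0: π = [0.3333, 0.3333, 0.3333], E[r] = 1.0000, γ^t·E[r] = 1.000000, running G = 1.000000
t=1: π = [0.3056, 0.3333, 0.3611], E[r] = 0.9722, γ^t·E[r] = 0.777778, running G = 1.777778
t=2: π = [0.3009, 0.3333, 0.3657], E[r] = 0.9676, γ^t·E[r] = 0.619259, running G = 2.397037
t=3: π = [0.3002, 0.3333, 0.3665], E[r] = 0.9668, γ^t·E[r] = 0.495012, running G = 2.892049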